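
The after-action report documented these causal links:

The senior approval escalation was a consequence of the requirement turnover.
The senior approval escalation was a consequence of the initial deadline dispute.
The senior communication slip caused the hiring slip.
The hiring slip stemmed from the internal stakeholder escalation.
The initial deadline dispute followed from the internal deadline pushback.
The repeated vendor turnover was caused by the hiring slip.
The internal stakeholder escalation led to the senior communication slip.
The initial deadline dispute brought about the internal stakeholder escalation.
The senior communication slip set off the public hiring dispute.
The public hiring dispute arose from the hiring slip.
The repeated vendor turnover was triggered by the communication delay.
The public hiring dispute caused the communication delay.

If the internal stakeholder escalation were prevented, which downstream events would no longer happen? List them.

the communication delay, the hiring slip, the public hiring dispute, the repeated vendor turnover, the senior communication slip

Downstream of the internal stakeholder escalation: the senior communication slip, the hiring slip, the public hiring dispute, the communication delay, the repeated vendor turnover.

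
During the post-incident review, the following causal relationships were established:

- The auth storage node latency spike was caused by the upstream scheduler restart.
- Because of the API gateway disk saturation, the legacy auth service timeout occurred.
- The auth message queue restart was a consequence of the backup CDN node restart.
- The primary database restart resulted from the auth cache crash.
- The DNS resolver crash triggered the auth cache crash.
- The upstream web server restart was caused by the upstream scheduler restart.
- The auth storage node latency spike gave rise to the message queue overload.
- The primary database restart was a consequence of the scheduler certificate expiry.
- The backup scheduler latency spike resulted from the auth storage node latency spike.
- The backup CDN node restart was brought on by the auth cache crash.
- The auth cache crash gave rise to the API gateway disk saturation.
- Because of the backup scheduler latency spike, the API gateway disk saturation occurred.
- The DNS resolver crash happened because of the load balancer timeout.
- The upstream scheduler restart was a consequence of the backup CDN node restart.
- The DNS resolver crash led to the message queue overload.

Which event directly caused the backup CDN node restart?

the auth cache crash

Upstream contributors include the load balancer timeout, the DNS resolver crash, but only the auth cache crash feeds directly into the backup CDN node restart.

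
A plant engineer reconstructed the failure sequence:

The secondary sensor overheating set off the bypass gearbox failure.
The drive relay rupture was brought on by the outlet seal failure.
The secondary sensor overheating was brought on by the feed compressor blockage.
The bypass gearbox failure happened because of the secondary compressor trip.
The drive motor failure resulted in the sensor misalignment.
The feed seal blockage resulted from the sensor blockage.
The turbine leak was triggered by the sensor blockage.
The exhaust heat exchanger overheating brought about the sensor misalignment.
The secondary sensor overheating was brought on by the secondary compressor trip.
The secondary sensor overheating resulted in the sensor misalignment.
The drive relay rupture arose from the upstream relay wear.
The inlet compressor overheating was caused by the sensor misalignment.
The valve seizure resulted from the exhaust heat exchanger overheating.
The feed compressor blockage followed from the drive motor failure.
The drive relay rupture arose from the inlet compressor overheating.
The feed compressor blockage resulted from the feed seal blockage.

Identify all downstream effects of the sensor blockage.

the bypass gearbox failure, the drive relay rupture, the feed compressor blockage, the feed seal blockage, the inlet compressor overheating, the secondary sensor overheating, the sensor misalignment, the turbine leak

Direct effects: the turbine leak, the feed seal blockage.
2 steps out: the feed compressor blockage.
3 steps out: the secondary sensor overheating.
4 steps out: the sensor misalignment, the bypass gearbox failure.
5 steps out: the inlet compressor overheating.
6 steps out: the drive relay rupture.
Not reachable from it: the exhaust heat exchanger overheating, the valve seizure, the secondary compressor trip, the drive motor failure, the outlet seal failure, the upstream relay wear.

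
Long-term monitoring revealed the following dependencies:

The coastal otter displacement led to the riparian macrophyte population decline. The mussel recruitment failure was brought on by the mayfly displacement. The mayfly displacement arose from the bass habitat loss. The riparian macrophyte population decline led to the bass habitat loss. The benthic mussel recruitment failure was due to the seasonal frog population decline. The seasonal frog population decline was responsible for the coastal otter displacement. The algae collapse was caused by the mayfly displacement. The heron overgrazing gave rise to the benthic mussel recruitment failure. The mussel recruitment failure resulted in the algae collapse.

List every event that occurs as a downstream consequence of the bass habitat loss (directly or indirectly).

Direct effects: the mayfly displacement.
2 steps out: the mussel recruitment failure, the algae collapse.
Not reachable from it: the seasonal frog population decline, the coastal otter displacement, the riparian macrophyte population decline, the heron overgrazing, the benthic mussel recruitment failure.

the algae collapse, the mayfly displacement, the mussel recruitment failure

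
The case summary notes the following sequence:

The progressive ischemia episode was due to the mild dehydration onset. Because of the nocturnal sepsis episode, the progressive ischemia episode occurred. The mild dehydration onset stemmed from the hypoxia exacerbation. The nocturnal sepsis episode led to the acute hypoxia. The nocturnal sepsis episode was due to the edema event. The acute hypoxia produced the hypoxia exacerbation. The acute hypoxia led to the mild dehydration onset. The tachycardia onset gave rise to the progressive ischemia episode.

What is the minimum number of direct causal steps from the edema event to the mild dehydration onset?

Shortest chain: the edema event → the nocturnal sepsis episode → the acute hypoxia → the mild dehydration onset.

3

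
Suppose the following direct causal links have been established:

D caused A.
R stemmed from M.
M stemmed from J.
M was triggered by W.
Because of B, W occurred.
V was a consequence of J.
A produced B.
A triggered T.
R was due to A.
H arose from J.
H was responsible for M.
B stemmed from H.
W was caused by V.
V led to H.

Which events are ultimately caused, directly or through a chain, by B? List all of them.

Direct effects: W.
2 steps out: M.
3 steps out: R.
Not reachable from it: D, A, T, J, V, H.

M, R, W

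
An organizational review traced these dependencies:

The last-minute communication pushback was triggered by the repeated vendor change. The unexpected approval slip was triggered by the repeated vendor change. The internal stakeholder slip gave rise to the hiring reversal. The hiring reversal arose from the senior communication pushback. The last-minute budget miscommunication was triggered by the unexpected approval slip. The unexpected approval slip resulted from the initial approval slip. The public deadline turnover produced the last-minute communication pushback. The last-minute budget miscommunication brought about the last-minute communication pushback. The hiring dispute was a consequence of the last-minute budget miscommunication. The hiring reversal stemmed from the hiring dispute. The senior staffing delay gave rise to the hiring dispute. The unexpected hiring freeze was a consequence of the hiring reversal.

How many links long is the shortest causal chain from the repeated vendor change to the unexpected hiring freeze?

5

Shortest chain: the repeated vendor change → the unexpected approval slip → the last-minute budget miscommunication → the hiring dispute → the hiring reversal → the unexpected hiring freeze.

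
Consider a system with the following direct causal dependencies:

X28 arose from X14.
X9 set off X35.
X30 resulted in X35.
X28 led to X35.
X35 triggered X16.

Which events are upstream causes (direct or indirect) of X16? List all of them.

Immediate cause of X16: X35.
Further upstream: X30, X14, X28, X9.

X14, X28, X30, X35, X9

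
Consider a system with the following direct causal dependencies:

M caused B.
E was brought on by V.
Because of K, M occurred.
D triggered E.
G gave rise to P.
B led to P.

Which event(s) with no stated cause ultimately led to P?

G, K

Tracing upstream from P: P ← G.
A separate upstream branch: P ← B ← M ← K.
Each of those chain origins has no stated cause.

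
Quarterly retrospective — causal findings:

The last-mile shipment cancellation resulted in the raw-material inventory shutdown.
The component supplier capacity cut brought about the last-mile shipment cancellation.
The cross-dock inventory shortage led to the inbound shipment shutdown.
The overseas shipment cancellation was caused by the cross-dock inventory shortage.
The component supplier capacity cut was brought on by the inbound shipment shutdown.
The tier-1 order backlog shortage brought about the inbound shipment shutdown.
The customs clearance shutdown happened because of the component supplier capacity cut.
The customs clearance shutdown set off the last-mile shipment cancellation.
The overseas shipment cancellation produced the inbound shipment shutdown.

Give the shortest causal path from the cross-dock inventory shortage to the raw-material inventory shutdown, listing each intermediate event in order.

the cross-dock inventory shortage → the inbound shipment shutdown → the component supplier capacity cut → the last-mile shipment cancellation → the raw-material inventory shutdown

the cross-dock inventory shortage → the inbound shipment shutdown
the inbound shipment shutdown → the component supplier capacity cut
the component supplier capacity cut → the last-mile shipment cancellation
the last-mile shipment cancellation → the raw-material inventory shutdown
Length: 4 steps.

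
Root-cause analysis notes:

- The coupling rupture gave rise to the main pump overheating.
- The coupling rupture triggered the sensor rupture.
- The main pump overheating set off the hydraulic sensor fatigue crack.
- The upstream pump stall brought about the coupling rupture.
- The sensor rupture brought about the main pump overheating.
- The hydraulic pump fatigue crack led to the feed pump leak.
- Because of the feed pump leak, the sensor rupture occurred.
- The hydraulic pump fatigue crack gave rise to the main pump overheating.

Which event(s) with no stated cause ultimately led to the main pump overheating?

Tracing upstream from the main pump overheating: the main pump overheating ← the hydraulic pump fatigue crack.
A separate upstream branch: the main pump overheating ← the coupling rupture ← the upstream pump stall.
Each of those chain origins has no stated cause.

the hydraulic pump fatigue crack, the upstream pump stall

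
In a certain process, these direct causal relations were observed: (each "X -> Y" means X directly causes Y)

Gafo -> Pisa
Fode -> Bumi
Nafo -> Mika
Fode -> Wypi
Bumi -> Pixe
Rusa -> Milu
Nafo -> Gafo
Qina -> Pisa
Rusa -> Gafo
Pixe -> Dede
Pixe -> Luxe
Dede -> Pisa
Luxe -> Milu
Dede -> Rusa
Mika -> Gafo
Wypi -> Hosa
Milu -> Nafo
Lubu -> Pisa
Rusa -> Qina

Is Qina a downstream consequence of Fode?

There is a causal chain: Fode → Bumi → Pixe → Dede → Rusa → Qina.

Yes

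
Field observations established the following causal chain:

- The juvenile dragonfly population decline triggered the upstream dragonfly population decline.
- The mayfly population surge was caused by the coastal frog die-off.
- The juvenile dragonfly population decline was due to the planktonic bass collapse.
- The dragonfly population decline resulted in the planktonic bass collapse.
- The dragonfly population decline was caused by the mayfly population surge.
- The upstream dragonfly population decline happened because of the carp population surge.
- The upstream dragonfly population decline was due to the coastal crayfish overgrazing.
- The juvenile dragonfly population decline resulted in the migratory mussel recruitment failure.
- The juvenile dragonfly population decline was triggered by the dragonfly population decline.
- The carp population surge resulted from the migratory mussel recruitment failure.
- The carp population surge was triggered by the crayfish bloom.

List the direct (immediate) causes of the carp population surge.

the crayfish bloom, the migratory mussel recruitment failure

Upstream contributors include the coastal frog die-off, the mayfly population surge, the dragonfly population decline, the planktonic bass collapse, the juvenile dragonfly population decline, but only the crayfish bloom, the migratory mussel recruitment failure feed directly into the carp population surge.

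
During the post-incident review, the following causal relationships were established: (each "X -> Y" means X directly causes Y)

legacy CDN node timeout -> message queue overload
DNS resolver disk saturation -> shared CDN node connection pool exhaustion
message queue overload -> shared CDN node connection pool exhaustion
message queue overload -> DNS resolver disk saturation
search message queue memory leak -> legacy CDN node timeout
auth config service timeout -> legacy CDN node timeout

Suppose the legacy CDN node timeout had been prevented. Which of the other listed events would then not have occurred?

the DNS resolver disk saturation, the message queue overload, the shared CDN node connection pool exhaustion

Downstream of the legacy CDN node timeout: the message queue overload, the DNS resolver disk saturation, the shared CDN node connection pool exhaustion.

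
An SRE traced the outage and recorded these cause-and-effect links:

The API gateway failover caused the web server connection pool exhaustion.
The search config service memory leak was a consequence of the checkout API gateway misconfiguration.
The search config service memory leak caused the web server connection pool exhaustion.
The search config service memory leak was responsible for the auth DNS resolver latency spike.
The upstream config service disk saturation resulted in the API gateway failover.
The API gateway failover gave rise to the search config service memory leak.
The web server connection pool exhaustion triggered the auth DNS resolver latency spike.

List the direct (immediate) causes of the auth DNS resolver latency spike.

the search config service memory leak, the web server connection pool exhaustion

Upstream contributors include the upstream config service disk saturation, the API gateway failover, the checkout API gateway misconfiguration, but only the search config service memory leak, the web server connection pool exhaustion feed directly into the auth DNS resolver latency spike.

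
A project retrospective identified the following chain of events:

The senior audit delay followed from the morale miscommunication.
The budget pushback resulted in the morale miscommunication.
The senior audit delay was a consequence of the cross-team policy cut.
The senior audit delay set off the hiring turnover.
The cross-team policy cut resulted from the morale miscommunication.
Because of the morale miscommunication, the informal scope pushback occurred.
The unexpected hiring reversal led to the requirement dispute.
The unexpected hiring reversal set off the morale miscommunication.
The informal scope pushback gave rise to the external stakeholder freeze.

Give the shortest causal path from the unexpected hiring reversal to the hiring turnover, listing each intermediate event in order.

the unexpected hiring reversal → the morale miscommunication → the senior audit delay → the hiring turnover

the unexpected hiring reversal → the morale miscommunication
the morale miscommunication → the senior audit delay
the senior audit delay → the hiring turnover
Length: 3 steps.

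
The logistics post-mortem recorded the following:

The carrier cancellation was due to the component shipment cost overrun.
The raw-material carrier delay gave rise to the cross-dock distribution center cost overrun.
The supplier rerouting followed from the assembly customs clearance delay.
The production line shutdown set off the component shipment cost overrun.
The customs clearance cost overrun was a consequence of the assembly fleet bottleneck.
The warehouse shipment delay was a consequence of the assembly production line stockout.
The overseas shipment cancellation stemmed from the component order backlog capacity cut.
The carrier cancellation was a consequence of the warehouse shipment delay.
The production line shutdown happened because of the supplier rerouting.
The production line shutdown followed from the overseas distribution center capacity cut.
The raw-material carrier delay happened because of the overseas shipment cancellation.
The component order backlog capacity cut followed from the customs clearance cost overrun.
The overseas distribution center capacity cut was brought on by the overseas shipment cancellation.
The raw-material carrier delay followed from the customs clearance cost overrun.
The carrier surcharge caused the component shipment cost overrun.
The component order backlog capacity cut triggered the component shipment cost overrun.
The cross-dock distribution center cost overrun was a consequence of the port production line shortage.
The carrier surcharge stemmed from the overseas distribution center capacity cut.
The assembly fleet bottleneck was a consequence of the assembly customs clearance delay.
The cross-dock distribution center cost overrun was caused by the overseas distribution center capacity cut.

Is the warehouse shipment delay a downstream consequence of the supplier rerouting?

The supplier rerouting leads to the production line shutdown, the component shipment cost overrun, the carrier cancellation; the warehouse shipment delay is not among them.

No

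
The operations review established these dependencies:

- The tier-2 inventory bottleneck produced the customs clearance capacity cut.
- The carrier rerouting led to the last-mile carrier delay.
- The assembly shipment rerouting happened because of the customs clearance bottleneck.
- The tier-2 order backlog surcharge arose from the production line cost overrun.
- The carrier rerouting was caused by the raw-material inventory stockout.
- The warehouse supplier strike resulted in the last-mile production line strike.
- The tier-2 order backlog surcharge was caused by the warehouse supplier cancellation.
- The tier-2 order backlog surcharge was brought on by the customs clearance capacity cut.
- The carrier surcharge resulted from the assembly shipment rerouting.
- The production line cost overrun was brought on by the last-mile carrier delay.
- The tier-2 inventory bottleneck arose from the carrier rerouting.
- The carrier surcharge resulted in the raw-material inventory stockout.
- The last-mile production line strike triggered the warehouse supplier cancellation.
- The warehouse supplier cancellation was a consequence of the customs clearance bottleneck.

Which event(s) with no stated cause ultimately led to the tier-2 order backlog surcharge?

the customs clearance bottleneck, the warehouse supplier strike

Tracing upstream from the tier-2 order backlog surcharge: the tier-2 order backlog surcharge ← the warehouse supplier cancellation ← the customs clearance bottleneck.
A separate upstream branch: the tier-2 order backlog surcharge ← the warehouse supplier cancellation ← the last-mile production line strike ← the warehouse supplier strike.
Each of those chain origins has no stated cause.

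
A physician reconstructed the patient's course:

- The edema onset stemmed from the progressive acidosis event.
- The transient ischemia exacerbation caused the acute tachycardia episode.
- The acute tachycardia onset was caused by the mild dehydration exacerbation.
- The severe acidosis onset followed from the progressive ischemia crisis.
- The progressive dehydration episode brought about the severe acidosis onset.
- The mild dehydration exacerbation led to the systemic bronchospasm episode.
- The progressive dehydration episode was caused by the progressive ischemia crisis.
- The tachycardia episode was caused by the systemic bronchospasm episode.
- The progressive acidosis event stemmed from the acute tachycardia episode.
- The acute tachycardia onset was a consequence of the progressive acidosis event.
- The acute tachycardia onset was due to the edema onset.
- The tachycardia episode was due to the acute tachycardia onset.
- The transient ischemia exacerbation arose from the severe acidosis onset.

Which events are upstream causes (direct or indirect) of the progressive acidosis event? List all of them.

the acute tachycardia episode, the progressive dehydration episode, the progressive ischemia crisis, the severe acidosis onset, the transient ischemia exacerbation

Immediate cause of the progressive acidosis event: the acute tachycardia episode.
Further upstream: the progressive ischemia crisis, the progressive dehydration episode, the severe acidosis onset, the transient ischemia exacerbation.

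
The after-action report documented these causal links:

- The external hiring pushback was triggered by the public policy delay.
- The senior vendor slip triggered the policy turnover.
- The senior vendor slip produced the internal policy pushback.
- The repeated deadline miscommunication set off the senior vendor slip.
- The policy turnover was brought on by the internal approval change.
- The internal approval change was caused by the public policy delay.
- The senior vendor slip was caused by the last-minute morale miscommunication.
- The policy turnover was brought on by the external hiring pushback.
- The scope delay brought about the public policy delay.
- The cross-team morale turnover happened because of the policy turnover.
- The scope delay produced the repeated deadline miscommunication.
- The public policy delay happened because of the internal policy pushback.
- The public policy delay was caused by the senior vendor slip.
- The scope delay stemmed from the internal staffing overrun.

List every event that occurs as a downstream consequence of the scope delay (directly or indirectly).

the cross-team morale turnover, the external hiring pushback, the internal approval change, the internal policy pushback, the policy turnover, the public policy delay, the repeated deadline miscommunication, the senior vendor slip

Direct effects: the repeated deadline miscommunication, the public policy delay.
2 steps out: the senior vendor slip, the internal approval change, the external hiring pushback.
3 steps out: the internal policy pushback, the policy turnover.
4 steps out: the cross-team morale turnover.
Not reachable from it: the internal staffing overrun, the last-minute morale miscommunication.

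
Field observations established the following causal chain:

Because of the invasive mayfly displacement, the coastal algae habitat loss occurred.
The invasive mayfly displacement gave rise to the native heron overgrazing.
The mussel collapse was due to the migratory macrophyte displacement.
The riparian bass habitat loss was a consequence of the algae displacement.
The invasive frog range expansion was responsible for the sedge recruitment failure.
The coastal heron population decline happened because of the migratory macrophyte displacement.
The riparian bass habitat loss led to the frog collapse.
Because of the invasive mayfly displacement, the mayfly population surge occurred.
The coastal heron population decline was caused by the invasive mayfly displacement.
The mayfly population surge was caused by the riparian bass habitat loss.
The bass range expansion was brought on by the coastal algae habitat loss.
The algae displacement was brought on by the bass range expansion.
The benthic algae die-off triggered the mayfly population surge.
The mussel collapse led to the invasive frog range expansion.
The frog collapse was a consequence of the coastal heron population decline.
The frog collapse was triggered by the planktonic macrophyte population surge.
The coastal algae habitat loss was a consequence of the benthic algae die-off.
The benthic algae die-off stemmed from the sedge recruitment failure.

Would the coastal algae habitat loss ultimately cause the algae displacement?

There is a causal chain: the coastal algae habitat loss → the bass range expansion → the algae displacement.

Yes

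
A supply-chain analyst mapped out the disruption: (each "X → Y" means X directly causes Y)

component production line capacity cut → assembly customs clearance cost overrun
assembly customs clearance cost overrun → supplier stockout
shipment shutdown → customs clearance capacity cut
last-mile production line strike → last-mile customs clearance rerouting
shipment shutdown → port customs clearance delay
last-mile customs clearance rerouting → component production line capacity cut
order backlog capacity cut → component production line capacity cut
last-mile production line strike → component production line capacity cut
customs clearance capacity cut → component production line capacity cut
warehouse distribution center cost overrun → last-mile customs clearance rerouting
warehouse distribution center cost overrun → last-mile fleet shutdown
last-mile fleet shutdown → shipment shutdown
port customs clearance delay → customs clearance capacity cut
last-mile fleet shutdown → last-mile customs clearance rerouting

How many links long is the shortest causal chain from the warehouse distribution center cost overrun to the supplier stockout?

Shortest chain: the warehouse distribution center cost overrun → the last-mile customs clearance rerouting → the component production line capacity cut → the assembly customs clearance cost overrun → the supplier stockout.

4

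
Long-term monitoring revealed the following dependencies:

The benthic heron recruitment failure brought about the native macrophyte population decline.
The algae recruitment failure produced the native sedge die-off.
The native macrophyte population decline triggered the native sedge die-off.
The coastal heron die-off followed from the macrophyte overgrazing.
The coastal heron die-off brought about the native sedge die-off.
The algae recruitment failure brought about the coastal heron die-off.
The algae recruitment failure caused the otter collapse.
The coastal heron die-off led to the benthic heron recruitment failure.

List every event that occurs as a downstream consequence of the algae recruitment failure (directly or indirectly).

Direct effects: the coastal heron die-off, the otter collapse, the native sedge die-off.
2 steps out: the benthic heron recruitment failure.
3 steps out: the native macrophyte population decline.
Not reachable from it: the macrophyte overgrazing.

the benthic heron recruitment failure, the coastal heron die-off, the native macrophyte population decline, the native sedge die-off, the otter collapse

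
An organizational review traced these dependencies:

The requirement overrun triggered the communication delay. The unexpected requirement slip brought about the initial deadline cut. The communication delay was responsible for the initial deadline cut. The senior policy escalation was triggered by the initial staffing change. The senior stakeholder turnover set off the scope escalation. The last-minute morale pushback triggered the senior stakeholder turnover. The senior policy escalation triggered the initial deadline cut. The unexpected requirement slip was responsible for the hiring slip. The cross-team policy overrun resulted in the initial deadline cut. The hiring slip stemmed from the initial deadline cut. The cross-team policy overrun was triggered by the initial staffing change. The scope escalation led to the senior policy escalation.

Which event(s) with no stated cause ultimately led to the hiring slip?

the initial staffing change, the last-minute morale pushback, the requirement overrun, the unexpected requirement slip

Tracing upstream from the hiring slip: the hiring slip ← the initial deadline cut ← the cross-team policy overrun ← the initial staffing change.
A separate upstream branch: the hiring slip ← the initial deadline cut ← the senior policy escalation ← the scope escalation ← the senior stakeholder turnover ← the last-minute morale pushback.
A separate upstream branch: the hiring slip ← the initial deadline cut ← the communication delay ← the requirement overrun.
A separate upstream branch: the hiring slip ← the unexpected requirement slip.
Each of those chain origins has no stated cause.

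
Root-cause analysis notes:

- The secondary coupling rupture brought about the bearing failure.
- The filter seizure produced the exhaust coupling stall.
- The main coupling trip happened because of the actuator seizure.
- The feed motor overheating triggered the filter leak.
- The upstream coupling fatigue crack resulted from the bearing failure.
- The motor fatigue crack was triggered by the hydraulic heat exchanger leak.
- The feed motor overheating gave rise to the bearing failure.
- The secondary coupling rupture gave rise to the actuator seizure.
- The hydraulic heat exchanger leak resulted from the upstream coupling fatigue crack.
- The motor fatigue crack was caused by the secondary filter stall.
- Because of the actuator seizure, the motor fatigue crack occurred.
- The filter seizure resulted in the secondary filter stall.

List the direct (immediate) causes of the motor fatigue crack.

the actuator seizure, the hydraulic heat exchanger leak, the secondary filter stall

Upstream contributors include the secondary coupling rupture, the filter seizure, the feed motor overheating, the bearing failure, the upstream coupling fatigue crack, but only the actuator seizure, the hydraulic heat exchanger leak, the secondary filter stall feed directly into the motor fatigue crack.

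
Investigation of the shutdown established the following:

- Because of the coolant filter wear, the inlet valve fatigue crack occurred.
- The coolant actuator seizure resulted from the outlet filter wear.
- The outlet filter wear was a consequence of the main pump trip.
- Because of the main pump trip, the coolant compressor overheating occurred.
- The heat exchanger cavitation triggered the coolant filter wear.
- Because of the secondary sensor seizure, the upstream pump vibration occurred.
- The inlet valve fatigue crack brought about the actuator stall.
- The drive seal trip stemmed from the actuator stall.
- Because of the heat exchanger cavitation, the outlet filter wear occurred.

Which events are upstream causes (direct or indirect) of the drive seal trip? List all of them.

the actuator stall, the coolant filter wear, the heat exchanger cavitation, the inlet valve fatigue crack

Immediate cause of the drive seal trip: the actuator stall.
Further upstream: the heat exchanger cavitation, the coolant filter wear, the inlet valve fatigue crack.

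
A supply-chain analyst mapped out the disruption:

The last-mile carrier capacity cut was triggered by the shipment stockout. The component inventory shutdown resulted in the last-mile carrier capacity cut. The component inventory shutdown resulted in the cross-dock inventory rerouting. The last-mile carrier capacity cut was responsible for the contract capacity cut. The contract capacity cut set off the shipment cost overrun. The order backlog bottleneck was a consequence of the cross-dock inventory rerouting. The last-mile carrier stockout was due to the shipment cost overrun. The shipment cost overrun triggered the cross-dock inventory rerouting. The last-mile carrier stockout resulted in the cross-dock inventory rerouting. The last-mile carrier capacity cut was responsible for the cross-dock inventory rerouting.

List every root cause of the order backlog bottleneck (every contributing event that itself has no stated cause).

the component inventory shutdown, the shipment stockout

Tracing upstream from the order backlog bottleneck: the order backlog bottleneck ← the cross-dock inventory rerouting ← the component inventory shutdown.
A separate upstream branch: the order backlog bottleneck ← the cross-dock inventory rerouting ← the last-mile carrier capacity cut ← the shipment stockout.
Each of those chain origins has no stated cause.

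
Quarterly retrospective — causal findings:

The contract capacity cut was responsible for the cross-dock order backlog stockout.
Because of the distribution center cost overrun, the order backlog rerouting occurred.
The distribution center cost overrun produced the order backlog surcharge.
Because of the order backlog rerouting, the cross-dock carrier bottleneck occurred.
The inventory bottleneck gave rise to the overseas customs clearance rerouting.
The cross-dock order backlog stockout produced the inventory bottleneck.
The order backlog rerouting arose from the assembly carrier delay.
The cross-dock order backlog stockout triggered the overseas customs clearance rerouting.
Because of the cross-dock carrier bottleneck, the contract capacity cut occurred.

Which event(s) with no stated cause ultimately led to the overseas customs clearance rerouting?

the assembly carrier delay, the distribution center cost overrun

Tracing upstream from the overseas customs clearance rerouting: the overseas customs clearance rerouting ← the cross-dock order backlog stockout ← the contract capacity cut ← the cross-dock carrier bottleneck ← the order backlog rerouting ← the distribution center cost overrun.
A separate upstream branch: the overseas customs clearance rerouting ← the cross-dock order backlog stockout ← the contract capacity cut ← the cross-dock carrier bottleneck ← the order backlog rerouting ← the assembly carrier delay.
Each of those chain origins has no stated cause.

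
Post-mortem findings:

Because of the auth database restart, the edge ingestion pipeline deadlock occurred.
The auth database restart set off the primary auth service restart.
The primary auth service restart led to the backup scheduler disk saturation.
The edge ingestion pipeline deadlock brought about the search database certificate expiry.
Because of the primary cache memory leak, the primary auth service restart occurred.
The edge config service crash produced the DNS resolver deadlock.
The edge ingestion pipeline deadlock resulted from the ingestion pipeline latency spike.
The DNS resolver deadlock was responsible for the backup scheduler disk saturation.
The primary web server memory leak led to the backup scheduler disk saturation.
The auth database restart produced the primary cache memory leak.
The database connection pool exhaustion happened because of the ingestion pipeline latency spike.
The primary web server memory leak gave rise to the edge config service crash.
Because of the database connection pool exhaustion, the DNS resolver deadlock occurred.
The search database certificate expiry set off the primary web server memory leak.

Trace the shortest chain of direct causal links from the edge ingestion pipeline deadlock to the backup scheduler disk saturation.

the edge ingestion pipeline deadlock → the search database certificate expiry
the search database certificate expiry → the primary web server memory leak
the primary web server memory leak → the backup scheduler disk saturation
Length: 3 steps.

the edge ingestion pipeline deadlock → the search database certificate expiry → the primary web server memory leak → the backup scheduler disk saturation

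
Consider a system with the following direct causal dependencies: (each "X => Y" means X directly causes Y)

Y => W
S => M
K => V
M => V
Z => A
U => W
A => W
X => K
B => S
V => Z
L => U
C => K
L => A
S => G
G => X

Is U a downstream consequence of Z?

No

Z leads to A, W; U is not among them.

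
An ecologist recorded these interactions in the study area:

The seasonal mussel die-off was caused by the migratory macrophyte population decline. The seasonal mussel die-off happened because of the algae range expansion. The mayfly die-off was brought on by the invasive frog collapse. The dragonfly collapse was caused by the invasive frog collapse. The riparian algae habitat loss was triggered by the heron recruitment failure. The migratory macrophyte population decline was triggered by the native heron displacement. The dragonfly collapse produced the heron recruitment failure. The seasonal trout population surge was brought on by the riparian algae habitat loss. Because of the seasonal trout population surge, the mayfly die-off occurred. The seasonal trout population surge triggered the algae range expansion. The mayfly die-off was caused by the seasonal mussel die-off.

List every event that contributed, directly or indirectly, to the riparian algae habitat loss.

Immediate cause of the riparian algae habitat loss: the heron recruitment failure.
Further upstream: the invasive frog collapse, the dragonfly collapse.

the dragonfly collapse, the heron recruitment failure, the invasive frog collapse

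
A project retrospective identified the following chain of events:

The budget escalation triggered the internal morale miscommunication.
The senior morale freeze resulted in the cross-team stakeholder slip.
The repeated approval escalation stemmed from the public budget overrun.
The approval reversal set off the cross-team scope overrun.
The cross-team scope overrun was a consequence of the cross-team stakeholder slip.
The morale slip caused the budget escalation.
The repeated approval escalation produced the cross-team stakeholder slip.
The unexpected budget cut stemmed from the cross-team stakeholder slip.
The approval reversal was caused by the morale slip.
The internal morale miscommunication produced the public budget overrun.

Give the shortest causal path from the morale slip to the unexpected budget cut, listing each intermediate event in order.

the morale slip → the budget escalation → the internal morale miscommunication → the public budget overrun → the repeated approval escalation → the cross-team stakeholder slip → the unexpected budget cut

the morale slip → the budget escalation
the budget escalation → the internal morale miscommunication
the internal morale miscommunication → the public budget overrun
the public budget overrun → the repeated approval escalation
the repeated approval escalation → the cross-team stakeholder slip
the cross-team stakeholder slip → the unexpected budget cut
Length: 6 steps.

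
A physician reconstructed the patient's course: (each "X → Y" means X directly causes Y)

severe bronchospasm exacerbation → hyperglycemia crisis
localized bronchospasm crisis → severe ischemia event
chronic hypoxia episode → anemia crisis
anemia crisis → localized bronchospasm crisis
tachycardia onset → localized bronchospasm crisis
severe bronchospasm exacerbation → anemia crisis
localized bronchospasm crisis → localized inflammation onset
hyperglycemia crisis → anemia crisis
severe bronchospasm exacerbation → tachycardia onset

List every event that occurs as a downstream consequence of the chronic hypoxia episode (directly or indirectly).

the anemia crisis, the localized bronchospasm crisis, the localized inflammation onset, the severe ischemia event

Direct effects: the anemia crisis.
2 steps out: the localized bronchospasm crisis.
3 steps out: the severe ischemia event, the localized inflammation onset.
Not reachable from it: the severe bronchospasm exacerbation, the tachycardia onset, the hyperglycemia crisis.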